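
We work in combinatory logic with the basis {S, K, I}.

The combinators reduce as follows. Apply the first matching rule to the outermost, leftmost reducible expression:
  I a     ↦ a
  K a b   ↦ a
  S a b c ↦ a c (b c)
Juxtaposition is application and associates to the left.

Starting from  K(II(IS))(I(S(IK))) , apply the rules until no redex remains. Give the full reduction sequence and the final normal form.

  start: K(II(IS))(I(S(IK)))
  →1  II(IS)
  →2  I(IS)
  →3  IS
  →4  S

Answer: normal form = S  (in 4 steps)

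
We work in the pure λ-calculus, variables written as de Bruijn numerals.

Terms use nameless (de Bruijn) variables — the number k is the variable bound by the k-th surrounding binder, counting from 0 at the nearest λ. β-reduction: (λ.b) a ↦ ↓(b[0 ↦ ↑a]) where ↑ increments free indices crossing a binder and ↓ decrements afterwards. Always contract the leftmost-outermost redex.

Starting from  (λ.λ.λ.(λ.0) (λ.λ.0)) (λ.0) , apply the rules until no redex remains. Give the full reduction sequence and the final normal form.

  start: (λ.λ.λ.(λ.0) (λ.λ.0)) (λ.0)
  →1  λ.λ.(λ.0) (λ.λ.0)
  →2  λ.λ.λ.λ.0

Answer: normal form = λ.λ.λ.λ.0  (in 2 steps)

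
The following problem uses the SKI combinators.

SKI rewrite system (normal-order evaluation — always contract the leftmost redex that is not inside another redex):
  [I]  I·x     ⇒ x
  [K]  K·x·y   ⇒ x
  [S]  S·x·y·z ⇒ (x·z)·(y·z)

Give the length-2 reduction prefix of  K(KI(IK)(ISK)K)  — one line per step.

  start: K(KI(IK)(ISK)K)
  →1  K(I(ISK)K)
  →2  K(ISKK)

Answer: after 2 steps: K(ISKK)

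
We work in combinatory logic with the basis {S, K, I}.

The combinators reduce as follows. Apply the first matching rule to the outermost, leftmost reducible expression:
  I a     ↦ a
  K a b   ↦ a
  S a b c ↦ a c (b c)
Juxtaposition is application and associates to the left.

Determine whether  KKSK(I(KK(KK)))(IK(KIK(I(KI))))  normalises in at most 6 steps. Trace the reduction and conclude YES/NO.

  start: KKSK(I(KK(KK)))(IK(KIK(I(KI))))
  →1  KK(I(KK(KK)))(IK(KIK(I(KI))))
  →2  K(IK(KIK(I(KI))))
  →3  K(K(KIK(I(KI))))
  →4  K(K(I(I(KI))))
  →5  K(K(I(KI)))
  →6  K(K(KI))

Answer: YES — reaches normal form K(K(KI)) in 6 ≤ 6 steps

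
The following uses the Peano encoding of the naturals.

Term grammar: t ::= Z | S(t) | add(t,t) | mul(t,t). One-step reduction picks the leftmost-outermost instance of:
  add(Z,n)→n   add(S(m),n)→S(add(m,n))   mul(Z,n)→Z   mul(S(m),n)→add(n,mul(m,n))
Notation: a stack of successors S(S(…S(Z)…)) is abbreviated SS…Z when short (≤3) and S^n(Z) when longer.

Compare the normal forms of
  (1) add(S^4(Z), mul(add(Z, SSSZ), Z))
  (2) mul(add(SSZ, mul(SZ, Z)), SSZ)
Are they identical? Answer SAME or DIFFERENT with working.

Term A:
  start: add(S^4(Z), mul(add(Z, SSSZ), Z))
  step 1: S(add(SSSZ, mul(add(Z, SSSZ), Z)))
  step 2: S(S(add(SSZ, mul(add(Z, SSSZ), Z))))
  step 3: S(S(S(add(SZ, mul(add(Z, SSSZ), Z)))))
  step 4: S(S(S(S(add(Z, mul(add(Z, SSSZ), Z))))))
  step 5: S(S(S(S(mul(add(Z, SSSZ), Z)))))
  step 6: S(S(S(S(mul(SSSZ, Z)))))
  step 7: S(S(S(S(add(Z, mul(SSZ, Z))))))
  step 8: S(S(S(S(mul(SSZ, Z)))))
  step 9: S(S(S(S(add(Z, mul(SZ, Z))))))
  step 10: S(S(S(S(mul(SZ, Z)))))
  step 11: S(S(S(S(add(Z, mul(Z, Z))))))
  step 12: S(S(S(S(mul(Z, Z)))))
  step 13: S^4(Z)

Term B:
  start: mul(add(SSZ, mul(SZ, Z)), SSZ)
  step 1: mul(S(add(SZ, mul(SZ, Z))), SSZ)
  step 2: add(SSZ, mul(add(SZ, mul(SZ, Z)), SSZ))
  step 3: S(add(SZ, mul(add(SZ, mul(SZ, Z)), SSZ)))
  step 4: S(S(add(Z, mul(add(SZ, mul(SZ, Z)), SSZ))))
  step 5: S(S(mul(add(SZ, mul(SZ, Z)), SSZ)))
  step 6: S(S(mul(S(add(Z, mul(SZ, Z))), SSZ)))
  step 7: S(S(add(SSZ, mul(add(Z, mul(SZ, Z)), SSZ))))
  step 8: S(S(S(add(SZ, mul(add(Z, mul(SZ, Z)), SSZ)))))
  step 9: S(S(S(S(add(Z, mul(add(Z, mul(SZ, Z)), SSZ))))))
  step 10: S(S(S(S(mul(add(Z, mul(SZ, Z)), SSZ)))))
  step 11: S(S(S(S(mul(mul(SZ, Z), SSZ)))))
  step 12: S(S(S(S(mul(add(Z, mul(Z, Z)), SSZ)))))
  step 13: S(S(S(S(mul(mul(Z, Z), SSZ)))))
  step 14: S(S(S(S(mul(Z, SSZ)))))
  step 15: S^4(Z)

Answer: SAME — A ⇓ S^4(Z), B ⇓ S^4(Z)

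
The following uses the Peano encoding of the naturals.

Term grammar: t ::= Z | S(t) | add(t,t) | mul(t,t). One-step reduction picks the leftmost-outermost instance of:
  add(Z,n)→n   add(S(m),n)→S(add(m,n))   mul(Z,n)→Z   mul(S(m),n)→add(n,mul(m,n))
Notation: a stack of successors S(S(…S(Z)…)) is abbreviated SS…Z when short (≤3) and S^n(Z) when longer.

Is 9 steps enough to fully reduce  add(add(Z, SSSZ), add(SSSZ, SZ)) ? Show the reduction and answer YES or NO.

Answer: YES — reaches normal form S^7(Z) in 9 ≤ 9 steps

Working:
  start: add(add(Z, SSSZ), add(SSSZ, SZ))
  →1  add(SSSZ, add(SSSZ, SZ))
  →2  S(add(SSZ, add(SSSZ, SZ)))
  →3  S(S(add(SZ, add(SSSZ, SZ))))
  →4  S(S(S(add(Z, add(SSSZ, SZ)))))
  →5  S(S(S(add(SSSZ, SZ))))
  →6  S(S(S(S(add(SSZ, SZ)))))
  →7  S(S(S(S(S(add(SZ, SZ))))))
  →8  S(S(S(S(S(S(add(Z, SZ)))))))
  →9  S^7(Z)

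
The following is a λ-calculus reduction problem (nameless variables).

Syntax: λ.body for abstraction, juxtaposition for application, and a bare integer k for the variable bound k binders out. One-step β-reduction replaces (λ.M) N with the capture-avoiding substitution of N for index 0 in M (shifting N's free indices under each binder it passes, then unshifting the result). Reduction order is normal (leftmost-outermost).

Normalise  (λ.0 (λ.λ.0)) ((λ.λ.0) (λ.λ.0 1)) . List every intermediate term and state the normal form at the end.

Answer: normal form = λ.λ.0  (in 3 steps)

Reduction:
  start: (λ.0 (λ.λ.0)) ((λ.λ.0) (λ.λ.0 1))
  step 1: (λ.λ.0) (λ.λ.0 1) (λ.λ.0)
  step 2: (λ.0) (λ.λ.0)
  step 3: λ.λ.0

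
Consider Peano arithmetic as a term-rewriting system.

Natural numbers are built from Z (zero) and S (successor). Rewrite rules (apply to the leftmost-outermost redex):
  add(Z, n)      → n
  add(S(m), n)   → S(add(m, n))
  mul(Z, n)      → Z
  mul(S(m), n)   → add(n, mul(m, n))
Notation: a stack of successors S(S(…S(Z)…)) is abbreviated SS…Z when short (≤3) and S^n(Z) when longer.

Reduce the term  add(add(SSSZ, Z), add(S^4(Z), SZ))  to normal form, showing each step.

  start: add(add(SSSZ, Z), add(S^4(Z), SZ))
  →1  add(S(add(SSZ, Z)), add(S^4(Z), SZ))
  →2  S(add(add(SSZ, Z), add(S^4(Z), SZ)))
  →3  S(add(S(add(SZ, Z)), add(S^4(Z), SZ)))
  →4  S(S(add(add(SZ, Z), add(S^4(Z), SZ))))
  →5  S(S(add(S(add(Z, Z)), add(S^4(Z), SZ))))
  →6  S(S(S(add(add(Z, Z), add(S^4(Z), SZ)))))
  →7  S(S(S(add(Z, add(S^4(Z), SZ)))))
  →8  S(S(S(add(S^4(Z), SZ))))
  →9  S(S(S(S(add(SSSZ, SZ)))))
  →10  S(S(S(S(S(add(SSZ, SZ))))))
  →11  S(S(S(S(S(S(add(SZ, SZ)))))))
  →12  S(S(S(S(S(S(S(add(Z, SZ))))))))
  →13  S^8(Z)

Answer: normal form = S^8(Z)  (in 13 steps)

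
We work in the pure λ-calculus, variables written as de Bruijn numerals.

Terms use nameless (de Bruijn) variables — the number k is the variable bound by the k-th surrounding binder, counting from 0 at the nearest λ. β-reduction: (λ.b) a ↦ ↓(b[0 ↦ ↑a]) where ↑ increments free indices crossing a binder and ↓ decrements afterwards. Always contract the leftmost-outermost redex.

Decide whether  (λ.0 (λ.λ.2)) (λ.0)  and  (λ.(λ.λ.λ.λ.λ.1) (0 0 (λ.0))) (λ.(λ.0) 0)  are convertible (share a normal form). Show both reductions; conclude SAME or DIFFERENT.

Term A:
  start: (λ.0 (λ.λ.2)) (λ.0)
  step 1: (λ.0) (λ.λ.λ.0)
  step 2: λ.λ.λ.0

Term B:
  start: (λ.(λ.λ.λ.λ.λ.1) (0 0 (λ.0))) (λ.(λ.0) 0)
  step 1: (λ.λ.λ.λ.λ.1) ((λ.(λ.0) 0) (λ.(λ.0) 0) (λ.0))
  step 2: λ.λ.λ.λ.1

Answer: DIFFERENT — A ⇓ λ.λ.λ.0, B ⇓ λ.λ.λ.λ.1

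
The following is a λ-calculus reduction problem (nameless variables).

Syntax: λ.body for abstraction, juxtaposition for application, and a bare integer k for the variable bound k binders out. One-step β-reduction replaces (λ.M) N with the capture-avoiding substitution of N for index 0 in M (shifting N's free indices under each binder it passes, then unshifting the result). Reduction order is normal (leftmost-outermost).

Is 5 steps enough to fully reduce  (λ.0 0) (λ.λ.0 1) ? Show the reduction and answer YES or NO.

  start: (λ.0 0) (λ.λ.0 1)
  →1  (λ.λ.0 1) (λ.λ.0 1)
  →2  λ.0 (λ.λ.0 1)

Answer: YES — reaches normal form λ.0 (λ.λ.0 1) in 2 ≤ 5 steps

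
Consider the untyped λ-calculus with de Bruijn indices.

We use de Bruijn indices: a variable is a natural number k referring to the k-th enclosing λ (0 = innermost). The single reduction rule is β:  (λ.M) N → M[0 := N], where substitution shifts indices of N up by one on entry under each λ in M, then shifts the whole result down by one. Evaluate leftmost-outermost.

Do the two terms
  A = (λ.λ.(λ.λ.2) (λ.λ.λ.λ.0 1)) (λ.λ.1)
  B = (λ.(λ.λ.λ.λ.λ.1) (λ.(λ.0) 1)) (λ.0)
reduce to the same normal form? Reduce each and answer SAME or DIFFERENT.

Term A:
  start: (λ.λ.(λ.λ.2) (λ.λ.λ.λ.0 1)) (λ.λ.1)
  →1  λ.(λ.λ.2) (λ.λ.λ.λ.0 1)
  →2  λ.λ.1

Term B:
  start: (λ.(λ.λ.λ.λ.λ.1) (λ.(λ.0) 1)) (λ.0)
  →1  (λ.λ.λ.λ.λ.1) (λ.(λ.0) (λ.0))
  →2  λ.λ.λ.λ.1

Answer: DIFFERENT — A ⇓ λ.λ.1, B ⇓ λ.λ.λ.λ.1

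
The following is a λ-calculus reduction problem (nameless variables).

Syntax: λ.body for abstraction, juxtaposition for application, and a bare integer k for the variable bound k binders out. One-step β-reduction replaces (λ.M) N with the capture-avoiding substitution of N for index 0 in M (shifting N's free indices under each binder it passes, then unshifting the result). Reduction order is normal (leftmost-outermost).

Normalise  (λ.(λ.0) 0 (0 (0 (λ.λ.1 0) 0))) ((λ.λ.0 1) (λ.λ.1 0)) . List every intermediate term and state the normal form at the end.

Answer: normal form = λ.λ.1 0  (in 18 steps)

Derivation:
  start: (λ.(λ.0) 0 (0 (0 (λ.λ.1 0) 0))) ((λ.λ.0 1) (λ.λ.1 0))
  [1] (λ.0) ((λ.λ.0 1) (λ.λ.1 0)) ((λ.λ.0 1) (λ.λ.1 0) ((λ.λ.0 1) (λ.λ.1 0) (λ.λ.1 0) ((λ.λ.0 1) (λ.λ.1 0))))
  [2] (λ.λ.0 1) (λ.λ.1 0) ((λ.λ.0 1) (λ.λ.1 0) ((λ.λ.0 1) (λ.λ.1 0) (λ.λ.1 0) ((λ.λ.0 1) (λ.λ.1 0))))
  [3] (λ.0 (λ.λ.1 0)) ((λ.λ.0 1) (λ.λ.1 0) ((λ.λ.0 1) (λ.λ.1 0) (λ.λ.1 0) ((λ.λ.0 1) (λ.λ.1 0))))
  [4] (λ.λ.0 1) (λ.λ.1 0) ((λ.λ.0 1) (λ.λ.1 0) (λ.λ.1 0) ((λ.λ.0 1) (λ.λ.1 0))) (λ.λ.1 0)
  [5] (λ.0 (λ.λ.1 0)) ((λ.λ.0 1) (λ.λ.1 0) (λ.λ.1 0) ((λ.λ.0 1) (λ.λ.1 0))) (λ.λ.1 0)
  [6] (λ.λ.0 1) (λ.λ.1 0) (λ.λ.1 0) ((λ.λ.0 1) (λ.λ.1 0)) (λ.λ.1 0) (λ.λ.1 0)
  [7] (λ.0 (λ.λ.1 0)) (λ.λ.1 0) ((λ.λ.0 1) (λ.λ.1 0)) (λ.λ.1 0) (λ.λ.1 0)
  [8] (λ.λ.1 0) (λ.λ.1 0) ((λ.λ.0 1) (λ.λ.1 0)) (λ.λ.1 0) (λ.λ.1 0)
  [9] (λ.(λ.λ.1 0) 0) ((λ.λ.0 1) (λ.λ.1 0)) (λ.λ.1 0) (λ.λ.1 0)
  [10] (λ.λ.1 0) ((λ.λ.0 1) (λ.λ.1 0)) (λ.λ.1 0) (λ.λ.1 0)
  [11] (λ.(λ.λ.0 1) (λ.λ.1 0) 0) (λ.λ.1 0) (λ.λ.1 0)
  [12] (λ.λ.0 1) (λ.λ.1 0) (λ.λ.1 0) (λ.λ.1 0)
  [13] (λ.0 (λ.λ.1 0)) (λ.λ.1 0) (λ.λ.1 0)
  [14] (λ.λ.1 0) (λ.λ.1 0) (λ.λ.1 0)
  [15] (λ.(λ.λ.1 0) 0) (λ.λ.1 0)
  [16] (λ.λ.1 0) (λ.λ.1 0)
  [17] λ.(λ.λ.1 0) 0
  [18] λ.λ.1 0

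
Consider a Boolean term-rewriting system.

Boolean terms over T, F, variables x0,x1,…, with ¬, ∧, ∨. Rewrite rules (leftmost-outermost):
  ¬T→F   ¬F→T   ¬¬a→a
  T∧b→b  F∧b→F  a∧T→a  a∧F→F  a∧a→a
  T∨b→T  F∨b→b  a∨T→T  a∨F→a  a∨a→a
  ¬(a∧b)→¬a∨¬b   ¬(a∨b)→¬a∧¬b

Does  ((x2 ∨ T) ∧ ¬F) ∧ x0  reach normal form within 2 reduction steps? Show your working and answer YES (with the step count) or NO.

Answer: NO — after 2 steps the term is ¬F ∧ x0, not yet normal

Working:
  start: ((x2 ∨ T) ∧ ¬F) ∧ x0
  →1  (T ∧ ¬F) ∧ x0
  →2  ¬F ∧ x0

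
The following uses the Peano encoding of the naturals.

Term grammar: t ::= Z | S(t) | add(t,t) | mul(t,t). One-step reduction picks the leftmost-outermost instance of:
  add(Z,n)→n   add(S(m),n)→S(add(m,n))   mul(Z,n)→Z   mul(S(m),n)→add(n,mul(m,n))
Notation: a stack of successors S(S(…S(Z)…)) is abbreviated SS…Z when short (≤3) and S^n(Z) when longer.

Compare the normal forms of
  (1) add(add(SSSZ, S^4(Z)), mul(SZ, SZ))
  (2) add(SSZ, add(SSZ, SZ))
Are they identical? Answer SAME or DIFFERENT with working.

Term A:
  start: add(add(SSSZ, S^4(Z)), mul(SZ, SZ))
  [1] add(S(add(SSZ, S^4(Z))), mul(SZ, SZ))
  [2] S(add(add(SSZ, S^4(Z)), mul(SZ, SZ)))
  [3] S(add(S(add(SZ, S^4(Z))), mul(SZ, SZ)))
  [4] S(S(add(add(SZ, S^4(Z)), mul(SZ, SZ))))
  [5] S(S(add(S(add(Z, S^4(Z))), mul(SZ, SZ))))
  [6] S(S(S(add(add(Z, S^4(Z)), mul(SZ, SZ)))))
  [7] S(S(S(add(S^4(Z), mul(SZ, SZ)))))
  [8] S(S(S(S(add(SSSZ, mul(SZ, SZ))))))
  [9] S(S(S(S(S(add(SSZ, mul(SZ, SZ)))))))
  [10] S(S(S(S(S(S(add(SZ, mul(SZ, SZ))))))))
  [11] S(S(S(S(S(S(S(add(Z, mul(SZ, SZ)))))))))
  [12] S(S(S(S(S(S(S(mul(SZ, SZ))))))))
  [13] S(S(S(S(S(S(S(add(SZ, mul(Z, SZ)))))))))
  [14] S(S(S(S(S(S(S(S(add(Z, mul(Z, SZ))))))))))
  [15] S(S(S(S(S(S(S(S(mul(Z, SZ)))))))))
  [16] S^8(Z)

Term B:
  start: add(SSZ, add(SSZ, SZ))
  [1] S(add(SZ, add(SSZ, SZ)))
  [2] S(S(add(Z, add(SSZ, SZ))))
  [3] S(S(add(SSZ, SZ)))
  [4] S(S(S(add(SZ, SZ))))
  [5] S(S(S(S(add(Z, SZ)))))
  [6] S^5(Z)

Answer: DIFFERENT — A ⇓ S^8(Z), B ⇓ S^5(Z)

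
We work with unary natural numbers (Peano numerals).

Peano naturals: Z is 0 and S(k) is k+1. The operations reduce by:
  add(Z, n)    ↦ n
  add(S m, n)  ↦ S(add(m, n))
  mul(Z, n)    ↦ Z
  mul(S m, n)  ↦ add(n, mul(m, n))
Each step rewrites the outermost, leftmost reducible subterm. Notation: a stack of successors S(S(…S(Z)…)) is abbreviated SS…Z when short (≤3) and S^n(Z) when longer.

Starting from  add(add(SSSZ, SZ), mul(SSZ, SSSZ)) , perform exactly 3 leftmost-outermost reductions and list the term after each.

  start: add(add(SSSZ, SZ), mul(SSZ, SSSZ))
  step 1: add(S(add(SSZ, SZ)), mul(SSZ, SSSZ))
  step 2: S(add(add(SSZ, SZ), mul(SSZ, SSSZ)))
  step 3: S(add(S(add(SZ, SZ)), mul(SSZ, SSSZ)))

Answer: after 3 steps: S(add(S(add(SZ, SZ)), mul(SSZ, SSSZ)))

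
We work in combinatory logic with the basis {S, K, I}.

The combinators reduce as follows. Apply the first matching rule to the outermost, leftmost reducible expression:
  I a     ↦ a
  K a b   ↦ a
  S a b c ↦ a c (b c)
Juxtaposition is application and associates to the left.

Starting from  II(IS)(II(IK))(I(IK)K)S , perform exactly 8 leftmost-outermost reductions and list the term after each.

  start: II(IS)(II(IK))(I(IK)K)S
  [1] I(IS)(II(IK))(I(IK)K)S
  [2] IS(II(IK))(I(IK)K)S
  [3] S(II(IK))(I(IK)K)S
  [4] II(IK)S(I(IK)KS)
  [5] I(IK)S(I(IK)KS)
  [6] IKS(I(IK)KS)
  [7] KS(I(IK)KS)
  [8] S

Answer: after 8 steps: S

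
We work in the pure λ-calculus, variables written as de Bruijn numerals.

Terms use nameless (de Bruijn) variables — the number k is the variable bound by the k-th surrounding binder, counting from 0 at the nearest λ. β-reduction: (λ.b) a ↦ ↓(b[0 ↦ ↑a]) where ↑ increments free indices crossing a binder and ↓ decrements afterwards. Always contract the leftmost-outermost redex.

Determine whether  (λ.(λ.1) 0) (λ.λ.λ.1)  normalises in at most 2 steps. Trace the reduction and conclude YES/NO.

  start: (λ.(λ.1) 0) (λ.λ.λ.1)
  step 1: (λ.λ.λ.λ.1) (λ.λ.λ.1)
  step 2: λ.λ.λ.1

Answer: YES — reaches normal form λ.λ.λ.1 in 2 ≤ 2 steps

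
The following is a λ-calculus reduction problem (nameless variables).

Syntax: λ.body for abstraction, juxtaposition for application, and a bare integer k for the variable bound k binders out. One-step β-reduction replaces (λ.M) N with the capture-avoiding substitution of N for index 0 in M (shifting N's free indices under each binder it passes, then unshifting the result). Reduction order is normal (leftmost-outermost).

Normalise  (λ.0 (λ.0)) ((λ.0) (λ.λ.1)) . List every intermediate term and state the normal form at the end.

  start: (λ.0 (λ.0)) ((λ.0) (λ.λ.1))
  step 1: (λ.0) (λ.λ.1) (λ.0)
  step 2: (λ.λ.1) (λ.0)
  step 3: λ.λ.0

Answer: normal form = λ.λ.0  (in 3 steps)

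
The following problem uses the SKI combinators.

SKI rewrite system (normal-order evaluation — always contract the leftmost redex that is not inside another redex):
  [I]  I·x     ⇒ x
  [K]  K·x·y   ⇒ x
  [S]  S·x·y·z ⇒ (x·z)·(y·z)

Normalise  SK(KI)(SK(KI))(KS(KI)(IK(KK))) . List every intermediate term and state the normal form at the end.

  start: SK(KI)(SK(KI))(KS(KI)(IK(KK)))
  →1  K(SK(KI))(KI(SK(KI)))(KS(KI)(IK(KK)))
  →2  SK(KI)(KS(KI)(IK(KK)))
  →3  K(KS(KI)(IK(KK)))(KI(KS(KI)(IK(KK))))
  →4  KS(KI)(IK(KK))
  →5  S(IK(KK))
  →6  S(K(KK))

Answer: normal form = S(K(KK))  (in 6 steps)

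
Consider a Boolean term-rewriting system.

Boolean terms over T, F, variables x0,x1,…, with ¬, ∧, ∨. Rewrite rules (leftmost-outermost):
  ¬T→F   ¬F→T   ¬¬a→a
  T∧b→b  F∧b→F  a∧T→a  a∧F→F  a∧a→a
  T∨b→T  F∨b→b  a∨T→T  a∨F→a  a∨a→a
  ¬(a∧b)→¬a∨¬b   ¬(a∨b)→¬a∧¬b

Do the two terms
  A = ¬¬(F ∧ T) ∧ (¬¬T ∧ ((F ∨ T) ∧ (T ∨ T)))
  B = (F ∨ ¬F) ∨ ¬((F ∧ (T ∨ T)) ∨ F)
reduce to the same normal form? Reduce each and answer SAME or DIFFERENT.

Answer: DIFFERENT — A ⇓ F, B ⇓ T

Reduction:
Term A:
  start: ¬¬(F ∧ T) ∧ (¬¬T ∧ ((F ∨ T) ∧ (T ∨ T)))
  step 1: (F ∧ T) ∧ (¬¬T ∧ ((F ∨ T) ∧ (T ∨ T)))
  step 2: F ∧ (¬¬T ∧ ((F ∨ T) ∧ (T ∨ T)))
  step 3: F

Term B:
  start: (F ∨ ¬F) ∨ ¬((F ∧ (T ∨ T)) ∨ F)
  step 1: ¬F ∨ ¬((F ∧ (T ∨ T)) ∨ F)
  step 2: T ∨ ¬((F ∧ (T ∨ T)) ∨ F)
  step 3: T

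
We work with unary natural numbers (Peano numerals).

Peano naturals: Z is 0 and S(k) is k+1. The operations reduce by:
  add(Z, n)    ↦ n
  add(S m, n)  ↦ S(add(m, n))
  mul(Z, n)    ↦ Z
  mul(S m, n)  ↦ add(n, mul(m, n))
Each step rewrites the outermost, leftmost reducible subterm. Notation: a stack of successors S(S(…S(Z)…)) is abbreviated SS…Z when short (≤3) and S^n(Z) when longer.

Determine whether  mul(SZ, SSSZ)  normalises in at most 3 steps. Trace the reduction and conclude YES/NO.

Answer: NO — after 3 steps the term is S(S(add(SZ, mul(Z, SSSZ)))), not yet normal

Derivation:
  start: mul(SZ, SSSZ)
  [1] add(SSSZ, mul(Z, SSSZ))
  [2] S(add(SSZ, mul(Z, SSSZ)))
  [3] S(S(add(SZ, mul(Z, SSSZ))))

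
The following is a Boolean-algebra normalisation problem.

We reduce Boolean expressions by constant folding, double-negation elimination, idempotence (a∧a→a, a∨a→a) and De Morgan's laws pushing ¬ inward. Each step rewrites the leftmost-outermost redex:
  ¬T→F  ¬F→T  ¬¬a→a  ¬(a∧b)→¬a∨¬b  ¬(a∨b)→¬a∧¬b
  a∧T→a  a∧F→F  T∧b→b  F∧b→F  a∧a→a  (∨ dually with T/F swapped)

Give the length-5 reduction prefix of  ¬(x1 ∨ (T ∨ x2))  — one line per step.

Answer: after 5 steps: F

Reduction:
  start: ¬(x1 ∨ (T ∨ x2))
  step 1: ¬x1 ∧ ¬(T ∨ x2)
  step 2: ¬x1 ∧ (¬T ∧ ¬x2)
  step 3: ¬x1 ∧ (F ∧ ¬x2)
  step 4: ¬x1 ∧ F
  step 5: F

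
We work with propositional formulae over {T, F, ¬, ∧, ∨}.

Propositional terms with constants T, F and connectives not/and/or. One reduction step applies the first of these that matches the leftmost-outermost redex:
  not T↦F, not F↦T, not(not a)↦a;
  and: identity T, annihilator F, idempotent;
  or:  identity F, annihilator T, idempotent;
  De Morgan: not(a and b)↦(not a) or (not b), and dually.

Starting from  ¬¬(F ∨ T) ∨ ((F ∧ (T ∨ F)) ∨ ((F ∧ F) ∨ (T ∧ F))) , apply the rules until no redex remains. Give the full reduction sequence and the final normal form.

Answer: normal form = T  (in 3 steps)

Derivation:
  start: ¬¬(F ∨ T) ∨ ((F ∧ (T ∨ F)) ∨ ((F ∧ F) ∨ (T ∧ F)))
  [1] (F ∨ T) ∨ ((F ∧ (T ∨ F)) ∨ ((F ∧ F) ∨ (T ∧ F)))
  [2] T ∨ ((F ∧ (T ∨ F)) ∨ ((F ∧ F) ∨ (T ∧ F)))
  [3] T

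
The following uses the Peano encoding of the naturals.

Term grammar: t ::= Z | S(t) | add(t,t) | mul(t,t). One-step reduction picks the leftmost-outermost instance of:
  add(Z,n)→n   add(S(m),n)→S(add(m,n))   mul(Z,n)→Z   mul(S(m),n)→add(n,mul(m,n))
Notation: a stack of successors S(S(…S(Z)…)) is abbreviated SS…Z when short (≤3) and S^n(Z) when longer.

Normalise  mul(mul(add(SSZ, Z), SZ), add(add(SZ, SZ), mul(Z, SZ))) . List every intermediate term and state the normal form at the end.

  start: mul(mul(add(SSZ, Z), SZ), add(add(SZ, SZ), mul(Z, SZ)))
  [1] mul(mul(S(add(SZ, Z)), SZ), add(add(SZ, SZ), mul(Z, SZ)))
  [2] mul(add(SZ, mul(add(SZ, Z), SZ)), add(add(SZ, SZ), mul(Z, SZ)))
  [3] mul(S(add(Z, mul(add(SZ, Z), SZ))), add(add(SZ, SZ), mul(Z, SZ)))
  [4] add(add(add(SZ, SZ), mul(Z, SZ)), mul(add(Z, mul(add(SZ, Z), SZ)), add(add(SZ, SZ), mul(Z, SZ))))
  [5] add(add(S(add(Z, SZ)), mul(Z, SZ)), mul(add(Z, mul(add(SZ, Z), SZ)), add(add(SZ, SZ), mul(Z, SZ))))
  [6] add(S(add(add(Z, SZ), mul(Z, SZ))), mul(add(Z, mul(add(SZ, Z), SZ)), add(add(SZ, SZ), mul(Z, SZ))))
  [7] S(add(add(add(Z, SZ), mul(Z, SZ)), mul(add(Z, mul(add(SZ, Z), SZ)), add(add(SZ, SZ), mul(Z, SZ)))))
  [8] S(add(add(SZ, mul(Z, SZ)), mul(add(Z, mul(add(SZ, Z), SZ)), add(add(SZ, SZ), mul(Z, SZ)))))
  [9] S(add(S(add(Z, mul(Z, SZ))), mul(add(Z, mul(add(SZ, Z), SZ)), add(add(SZ, SZ), mul(Z, SZ)))))
  [10] S(S(add(add(Z, mul(Z, SZ)), mul(add(Z, mul(add(SZ, Z), SZ)), add(add(SZ, SZ), mul(Z, SZ))))))
  [11] S(S(add(mul(Z, SZ), mul(add(Z, mul(add(SZ, Z), SZ)), add(add(SZ, SZ), mul(Z, SZ))))))
  [12] S(S(add(Z, mul(add(Z, mul(add(SZ, Z), SZ)), add(add(SZ, SZ), mul(Z, SZ))))))
  [13] S(S(mul(add(Z, mul(add(SZ, Z), SZ)), add(add(SZ, SZ), mul(Z, SZ)))))
  [14] S(S(mul(mul(add(SZ, Z), SZ), add(add(SZ, SZ), mul(Z, SZ)))))
  [15] S(S(mul(mul(S(add(Z, Z)), SZ), add(add(SZ, SZ), mul(Z, SZ)))))
  [16] S(S(mul(add(SZ, mul(add(Z, Z), SZ)), add(add(SZ, SZ), mul(Z, SZ)))))
  [17] S(S(mul(S(add(Z, mul(add(Z, Z), SZ))), add(add(SZ, SZ), mul(Z, SZ)))))
  [18] S(S(add(add(add(SZ, SZ), mul(Z, SZ)), mul(add(Z, mul(add(Z, Z), SZ)), add(add(SZ, SZ), mul(Z, SZ))))))
  [19] S(S(add(add(S(add(Z, SZ)), mul(Z, SZ)), mul(add(Z, mul(add(Z, Z), SZ)), add(add(SZ, SZ), mul(Z, SZ))))))
  [20] S(S(add(S(add(add(Z, SZ), mul(Z, SZ))), mul(add(Z, mul(add(Z, Z), SZ)), add(add(SZ, SZ), mul(Z, SZ))))))
  [21] S(S(S(add(add(add(Z, SZ), mul(Z, SZ)), mul(add(Z, mul(add(Z, Z), SZ)), add(add(SZ, SZ), mul(Z, SZ)))))))
  [22] S(S(S(add(add(SZ, mul(Z, SZ)), mul(add(Z, mul(add(Z, Z), SZ)), add(add(SZ, SZ), mul(Z, SZ)))))))
  [23] S(S(S(add(S(add(Z, mul(Z, SZ))), mul(add(Z, mul(add(Z, Z), SZ)), add(add(SZ, SZ), mul(Z, SZ)))))))
  [24] S(S(S(S(add(add(Z, mul(Z, SZ)), mul(add(Z, mul(add(Z, Z), SZ)), add(add(SZ, SZ), mul(Z, SZ))))))))
  [25] S(S(S(S(add(mul(Z, SZ), mul(add(Z, mul(add(Z, Z), SZ)), add(add(SZ, SZ), mul(Z, SZ))))))))
  [26] S(S(S(S(add(Z, mul(add(Z, mul(add(Z, Z), SZ)), add(add(SZ, SZ), mul(Z, SZ))))))))
  [27] S(S(S(S(mul(add(Z, mul(add(Z, Z), SZ)), add(add(SZ, SZ), mul(Z, SZ)))))))
  [28] S(S(S(S(mul(mul(add(Z, Z), SZ), add(add(SZ, SZ), mul(Z, SZ)))))))
  [29] S(S(S(S(mul(mul(Z, SZ), add(add(SZ, SZ), mul(Z, SZ)))))))
  [30] S(S(S(S(mul(Z, add(add(SZ, SZ), mul(Z, SZ)))))))
  [31] S^4(Z)

Answer: normal form = S^4(Z)  (in 31 steps)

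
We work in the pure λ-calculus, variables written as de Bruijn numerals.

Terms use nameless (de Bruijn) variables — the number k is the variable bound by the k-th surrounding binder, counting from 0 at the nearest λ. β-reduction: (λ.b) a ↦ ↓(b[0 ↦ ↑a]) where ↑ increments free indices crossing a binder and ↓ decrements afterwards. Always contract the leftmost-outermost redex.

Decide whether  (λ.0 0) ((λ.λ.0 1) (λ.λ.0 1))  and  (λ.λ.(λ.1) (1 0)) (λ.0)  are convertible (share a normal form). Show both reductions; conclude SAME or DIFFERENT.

Term A:
  start: (λ.0 0) ((λ.λ.0 1) (λ.λ.0 1))
  [1] (λ.λ.0 1) (λ.λ.0 1) ((λ.λ.0 1) (λ.λ.0 1))
  [2] (λ.0 (λ.λ.0 1)) ((λ.λ.0 1) (λ.λ.0 1))
  [3] (λ.λ.0 1) (λ.λ.0 1) (λ.λ.0 1)
  [4] (λ.0 (λ.λ.0 1)) (λ.λ.0 1)
  [5] (λ.λ.0 1) (λ.λ.0 1)
  [6] λ.0 (λ.λ.0 1)

Term B:
  start: (λ.λ.(λ.1) (1 0)) (λ.0)
  [1] λ.(λ.1) ((λ.0) 0)
  [2] λ.0

Answer: DIFFERENT — A ⇓ λ.0 (λ.λ.0 1), B ⇓ λ.0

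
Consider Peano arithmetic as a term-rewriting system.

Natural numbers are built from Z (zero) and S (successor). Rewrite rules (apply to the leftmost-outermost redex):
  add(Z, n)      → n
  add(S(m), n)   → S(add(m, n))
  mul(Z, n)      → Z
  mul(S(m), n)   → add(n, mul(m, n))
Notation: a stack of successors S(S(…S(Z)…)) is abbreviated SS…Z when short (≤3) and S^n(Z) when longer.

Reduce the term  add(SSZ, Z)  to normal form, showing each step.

Answer: normal form = SSZ  (in 3 steps)

Derivation:
  start: add(SSZ, Z)
  [1] S(add(SZ, Z))
  [2] S(S(add(Z, Z)))
  [3] SSZ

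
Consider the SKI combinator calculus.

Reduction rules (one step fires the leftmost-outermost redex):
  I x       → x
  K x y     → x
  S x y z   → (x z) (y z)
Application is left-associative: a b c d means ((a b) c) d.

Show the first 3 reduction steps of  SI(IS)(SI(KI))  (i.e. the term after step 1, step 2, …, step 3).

Answer: after 3 steps: I(IS(SI(KI)))(KI(IS(SI(KI))))

Working:
  start: SI(IS)(SI(KI))
  [1] I(SI(KI))(IS(SI(KI)))
  [2] SI(KI)(IS(SI(KI)))
  [3] I(IS(SI(KI)))(KI(IS(SI(KI))))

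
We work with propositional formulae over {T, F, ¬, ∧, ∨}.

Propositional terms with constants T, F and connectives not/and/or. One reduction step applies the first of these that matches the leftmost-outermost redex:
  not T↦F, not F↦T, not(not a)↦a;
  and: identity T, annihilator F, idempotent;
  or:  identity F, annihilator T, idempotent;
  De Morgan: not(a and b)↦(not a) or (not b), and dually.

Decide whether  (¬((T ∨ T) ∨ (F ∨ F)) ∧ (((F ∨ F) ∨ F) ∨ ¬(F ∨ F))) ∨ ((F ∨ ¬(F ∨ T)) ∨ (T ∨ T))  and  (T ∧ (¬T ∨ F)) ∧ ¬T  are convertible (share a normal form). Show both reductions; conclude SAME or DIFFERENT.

Answer: DIFFERENT — A ⇓ T, B ⇓ F

Working:
Term A:
  start: (¬((T ∨ T) ∨ (F ∨ F)) ∧ (((F ∨ F) ∨ F) ∨ ¬(F ∨ F))) ∨ ((F ∨ ¬(F ∨ T)) ∨ (T ∨ T))
  →1  ((¬(T ∨ T) ∧ ¬(F ∨ F)) ∧ (((F ∨ F) ∨ F) ∨ ¬(F ∨ F))) ∨ ((F ∨ ¬(F ∨ T)) ∨ (T ∨ T))
  →2  (((¬T ∧ ¬T) ∧ ¬(F ∨ F)) ∧ (((F ∨ F) ∨ F) ∨ ¬(F ∨ F))) ∨ ((F ∨ ¬(F ∨ T)) ∨ (T ∨ T))
  →3  ((¬T ∧ ¬(F ∨ F)) ∧ (((F ∨ F) ∨ F) ∨ ¬(F ∨ F))) ∨ ((F ∨ ¬(F ∨ T)) ∨ (T ∨ T))
  →4  ((F ∧ ¬(F ∨ F)) ∧ (((F ∨ F) ∨ F) ∨ ¬(F ∨ F))) ∨ ((F ∨ ¬(F ∨ T)) ∨ (T ∨ T))
  →5  (F ∧ (((F ∨ F) ∨ F) ∨ ¬(F ∨ F))) ∨ ((F ∨ ¬(F ∨ T)) ∨ (T ∨ T))
  →6  F ∨ ((F ∨ ¬(F ∨ T)) ∨ (T ∨ T))
  →7  (F ∨ ¬(F ∨ T)) ∨ (T ∨ T)
  →8  ¬(F ∨ T) ∨ (T ∨ T)
  →9  (¬F ∧ ¬T) ∨ (T ∨ T)
  →10  (T ∧ ¬T) ∨ (T ∨ T)
  →11  ¬T ∨ (T ∨ T)
  →12  F ∨ (T ∨ T)
  →13  T ∨ T
  →14  T

Term B:
  start: (T ∧ (¬T ∨ F)) ∧ ¬T
  →1  (¬T ∨ F) ∧ ¬T
  →2  ¬T ∧ ¬T
  →3  ¬T
  →4  F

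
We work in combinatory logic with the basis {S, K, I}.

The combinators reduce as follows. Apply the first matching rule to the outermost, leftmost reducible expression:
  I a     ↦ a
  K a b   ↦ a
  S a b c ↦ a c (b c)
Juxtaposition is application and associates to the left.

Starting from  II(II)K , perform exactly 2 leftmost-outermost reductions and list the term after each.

  start: II(II)K
  →1  I(II)K
  →2  IIK

Answer: after 2 steps: IIK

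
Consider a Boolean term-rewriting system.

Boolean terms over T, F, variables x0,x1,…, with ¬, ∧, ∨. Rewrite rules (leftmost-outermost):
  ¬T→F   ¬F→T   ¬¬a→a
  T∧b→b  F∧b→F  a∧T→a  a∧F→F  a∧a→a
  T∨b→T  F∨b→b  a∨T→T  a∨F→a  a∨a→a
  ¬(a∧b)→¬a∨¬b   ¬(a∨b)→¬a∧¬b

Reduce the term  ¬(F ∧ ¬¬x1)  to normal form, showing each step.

  start: ¬(F ∧ ¬¬x1)
  →1  ¬F ∨ ¬¬¬x1
  →2  T ∨ ¬¬¬x1
  →3  T

Answer: normal form = T  (in 3 steps)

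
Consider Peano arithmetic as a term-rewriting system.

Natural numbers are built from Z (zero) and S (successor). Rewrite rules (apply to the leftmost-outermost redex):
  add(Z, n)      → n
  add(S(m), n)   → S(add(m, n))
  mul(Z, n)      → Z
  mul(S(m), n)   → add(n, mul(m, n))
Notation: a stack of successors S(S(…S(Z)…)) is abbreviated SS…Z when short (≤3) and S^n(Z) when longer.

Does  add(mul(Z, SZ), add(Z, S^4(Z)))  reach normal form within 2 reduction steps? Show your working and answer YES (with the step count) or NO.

Answer: NO — after 2 steps the term is add(Z, S^4(Z)), not yet normal

Working:
  start: add(mul(Z, SZ), add(Z, S^4(Z)))
  →1  add(Z, add(Z, S^4(Z)))
  →2  add(Z, S^4(Z))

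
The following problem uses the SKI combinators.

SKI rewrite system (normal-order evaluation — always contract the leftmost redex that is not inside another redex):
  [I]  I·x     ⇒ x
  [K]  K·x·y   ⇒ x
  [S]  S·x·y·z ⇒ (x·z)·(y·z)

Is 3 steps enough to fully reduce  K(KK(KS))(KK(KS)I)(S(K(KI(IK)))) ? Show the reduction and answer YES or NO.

  start: K(KK(KS))(KK(KS)I)(S(K(KI(IK))))
  step 1: KK(KS)(S(K(KI(IK))))
  step 2: K(S(K(KI(IK))))
  step 3: K(S(KI))

Answer: YES — reaches normal form K(S(KI)) in 3 ≤ 3 steps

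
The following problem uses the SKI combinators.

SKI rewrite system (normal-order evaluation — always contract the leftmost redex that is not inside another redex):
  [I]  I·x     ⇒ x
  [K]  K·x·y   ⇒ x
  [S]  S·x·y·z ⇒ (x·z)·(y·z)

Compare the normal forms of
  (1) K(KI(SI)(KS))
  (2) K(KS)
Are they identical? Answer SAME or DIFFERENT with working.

Term A:
  start: K(KI(SI)(KS))
  step 1: K(I(KS))
  step 2: K(KS)

Term B:
  start: K(KS)

Answer: SAME — A ⇓ K(KS), B ⇓ K(KS)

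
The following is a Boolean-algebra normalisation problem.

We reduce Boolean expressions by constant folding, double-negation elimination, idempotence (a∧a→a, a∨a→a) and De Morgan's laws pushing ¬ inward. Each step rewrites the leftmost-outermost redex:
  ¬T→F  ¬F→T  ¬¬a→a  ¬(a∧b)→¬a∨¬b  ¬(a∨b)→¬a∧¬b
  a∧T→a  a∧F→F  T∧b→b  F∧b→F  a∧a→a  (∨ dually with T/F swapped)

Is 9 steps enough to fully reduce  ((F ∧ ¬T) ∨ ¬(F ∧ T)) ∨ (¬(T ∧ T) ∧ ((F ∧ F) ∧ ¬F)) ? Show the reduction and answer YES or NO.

  start: ((F ∧ ¬T) ∨ ¬(F ∧ T)) ∨ (¬(T ∧ T) ∧ ((F ∧ F) ∧ ¬F))
  step 1: (F ∨ ¬(F ∧ T)) ∨ (¬(T ∧ T) ∧ ((F ∧ F) ∧ ¬F))
  step 2: ¬(F ∧ T) ∨ (¬(T ∧ T) ∧ ((F ∧ F) ∧ ¬F))
  step 3: (¬F ∨ ¬T) ∨ (¬(T ∧ T) ∧ ((F ∧ F) ∧ ¬F))
  step 4: (T ∨ ¬T) ∨ (¬(T ∧ T) ∧ ((F ∧ F) ∧ ¬F))
  step 5: T ∨ (¬(T ∧ T) ∧ ((F ∧ F) ∧ ¬F))
  step 6: T

Answer: YES — reaches normal form T in 6 ≤ 9 steps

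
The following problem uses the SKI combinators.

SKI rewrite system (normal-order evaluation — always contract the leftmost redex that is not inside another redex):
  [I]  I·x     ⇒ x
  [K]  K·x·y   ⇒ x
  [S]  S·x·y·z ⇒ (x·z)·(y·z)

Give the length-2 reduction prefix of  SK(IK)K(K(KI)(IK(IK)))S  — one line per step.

  start: SK(IK)K(K(KI)(IK(IK)))S
  step 1: KK(IKK)(K(KI)(IK(IK)))S
  step 2: K(K(KI)(IK(IK)))S

Answer: after 2 steps: K(K(KI)(IK(IK)))S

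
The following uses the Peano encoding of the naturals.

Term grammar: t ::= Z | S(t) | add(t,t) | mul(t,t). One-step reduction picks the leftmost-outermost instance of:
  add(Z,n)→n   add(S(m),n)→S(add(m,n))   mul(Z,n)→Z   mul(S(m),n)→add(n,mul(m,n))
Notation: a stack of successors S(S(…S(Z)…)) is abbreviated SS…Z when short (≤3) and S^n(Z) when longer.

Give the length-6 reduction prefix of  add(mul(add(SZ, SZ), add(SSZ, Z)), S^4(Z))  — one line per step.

Answer: after 6 steps: S(add(add(S(add(Z, Z)), mul(add(Z, SZ), add(SSZ, Z))), S^4(Z)))

Reduction:
  start: add(mul(add(SZ, SZ), add(SSZ, Z)), S^4(Z))
  step 1: add(mul(S(add(Z, SZ)), add(SSZ, Z)), S^4(Z))
  step 2: add(add(add(SSZ, Z), mul(add(Z, SZ), add(SSZ, Z))), S^4(Z))
  step 3: add(add(S(add(SZ, Z)), mul(add(Z, SZ), add(SSZ, Z))), S^4(Z))
  step 4: add(S(add(add(SZ, Z), mul(add(Z, SZ), add(SSZ, Z)))), S^4(Z))
  step 5: S(add(add(add(SZ, Z), mul(add(Z, SZ), add(SSZ, Z))), S^4(Z)))
  step 6: S(add(add(S(add(Z, Z)), mul(add(Z, SZ), add(SSZ, Z))), S^4(Z)))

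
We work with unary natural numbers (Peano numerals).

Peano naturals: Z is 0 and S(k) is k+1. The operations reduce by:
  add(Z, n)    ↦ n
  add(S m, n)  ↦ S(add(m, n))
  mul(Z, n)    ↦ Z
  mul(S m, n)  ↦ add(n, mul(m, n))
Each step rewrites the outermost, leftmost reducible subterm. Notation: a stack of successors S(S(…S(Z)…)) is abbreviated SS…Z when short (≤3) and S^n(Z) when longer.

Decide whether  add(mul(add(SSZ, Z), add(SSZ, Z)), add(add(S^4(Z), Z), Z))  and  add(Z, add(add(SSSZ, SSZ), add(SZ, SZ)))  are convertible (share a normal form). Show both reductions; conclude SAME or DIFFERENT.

Term A:
  start: add(mul(add(SSZ, Z), add(SSZ, Z)), add(add(S^4(Z), Z), Z))
  step 1: add(mul(S(add(SZ, Z)), add(SSZ, Z)), add(add(S^4(Z), Z), Z))
  step 2: add(add(add(SSZ, Z), mul(add(SZ, Z), add(SSZ, Z))), add(add(S^4(Z), Z), Z))
  step 3: add(add(S(add(SZ, Z)), mul(add(SZ, Z), add(SSZ, Z))), add(add(S^4(Z), Z), Z))
  step 4: add(S(add(add(SZ, Z), mul(add(SZ, Z), add(SSZ, Z)))), add(add(S^4(Z), Z), Z))
  step 5: S(add(add(add(SZ, Z), mul(add(SZ, Z), add(SSZ, Z))), add(add(S^4(Z), Z), Z)))
  step 6: S(add(add(S(add(Z, Z)), mul(add(SZ, Z), add(SSZ, Z))), add(add(S^4(Z), Z), Z)))
  step 7: S(add(S(add(add(Z, Z), mul(add(SZ, Z), add(SSZ, Z)))), add(add(S^4(Z), Z), Z)))
  step 8: S(S(add(add(add(Z, Z), mul(add(SZ, Z), add(SSZ, Z))), add(add(S^4(Z), Z), Z))))
  step 9: S(S(add(add(Z, mul(add(SZ, Z), add(SSZ, Z))), add(add(S^4(Z), Z), Z))))
  step 10: S(S(add(mul(add(SZ, Z), add(SSZ, Z)), add(add(S^4(Z), Z), Z))))
  step 11: S(S(add(mul(S(add(Z, Z)), add(SSZ, Z)), add(add(S^4(Z), Z), Z))))
  step 12: S(S(add(add(add(SSZ, Z), mul(add(Z, Z), add(SSZ, Z))), add(add(S^4(Z), Z), Z))))
  step 13: S(S(add(add(S(add(SZ, Z)), mul(add(Z, Z), add(SSZ, Z))), add(add(S^4(Z), Z), Z))))
  step 14: S(S(add(S(add(add(SZ, Z), mul(add(Z, Z), add(SSZ, Z)))), add(add(S^4(Z), Z), Z))))
  step 15: S(S(S(add(add(add(SZ, Z), mul(add(Z, Z), add(SSZ, Z))), add(add(S^4(Z), Z), Z)))))
  step 16: S(S(S(add(add(S(add(Z, Z)), mul(add(Z, Z), add(SSZ, Z))), add(add(S^4(Z), Z), Z)))))
  step 17: S(S(S(add(S(add(add(Z, Z), mul(add(Z, Z), add(SSZ, Z)))), add(add(S^4(Z), Z), Z)))))
  step 18: S(S(S(S(add(add(add(Z, Z), mul(add(Z, Z), add(SSZ, Z))), add(add(S^4(Z), Z), Z))))))
  step 19: S(S(S(S(add(add(Z, mul(add(Z, Z), add(SSZ, Z))), add(add(S^4(Z), Z), Z))))))
  step 20: S(S(S(S(add(mul(add(Z, Z), add(SSZ, Z)), add(add(S^4(Z), Z), Z))))))
  step 21: S(S(S(S(add(mul(Z, add(SSZ, Z)), add(add(S^4(Z), Z), Z))))))
  step 22: S(S(S(S(add(Z, add(add(S^4(Z), Z), Z))))))
  step 23: S(S(S(S(add(add(S^4(Z), Z), Z)))))
  step 24: S(S(S(S(add(S(add(SSSZ, Z)), Z)))))
  step 25: S(S(S(S(S(add(add(SSSZ, Z), Z))))))
  step 26: S(S(S(S(S(add(S(add(SSZ, Z)), Z))))))
  step 27: S(S(S(S(S(S(add(add(SSZ, Z), Z)))))))
  step 28: S(S(S(S(S(S(add(S(add(SZ, Z)), Z)))))))
  step 29: S(S(S(S(S(S(S(add(add(SZ, Z), Z))))))))
  step 30: S(S(S(S(S(S(S(add(S(add(Z, Z)), Z))))))))
  step 31: S(S(S(S(S(S(S(S(add(add(Z, Z), Z)))))))))
  step 32: S(S(S(S(S(S(S(S(add(Z, Z)))))))))
  step 33: S^8(Z)

Term B:
  start: add(Z, add(add(SSSZ, SSZ), add(SZ, SZ)))
  step 1: add(add(SSSZ, SSZ), add(SZ, SZ))
  step 2: add(S(add(SSZ, SSZ)), add(SZ, SZ))
  step 3: S(add(add(SSZ, SSZ), add(SZ, SZ)))
  step 4: S(add(S(add(SZ, SSZ)), add(SZ, SZ)))
  step 5: S(S(add(add(SZ, SSZ), add(SZ, SZ))))
  step 6: S(S(add(S(add(Z, SSZ)), add(SZ, SZ))))
  step 7: S(S(S(add(add(Z, SSZ), add(SZ, SZ)))))
  step 8: S(S(S(add(SSZ, add(SZ, SZ)))))
  step 9: S(S(S(S(add(SZ, add(SZ, SZ))))))
  step 10: S(S(S(S(S(add(Z, add(SZ, SZ)))))))
  step 11: S(S(S(S(S(add(SZ, SZ))))))
  step 12: S(S(S(S(S(S(add(Z, SZ)))))))
  step 13: S^7(Z)

Answer: DIFFERENT — A ⇓ S^8(Z), B ⇓ S^7(Z)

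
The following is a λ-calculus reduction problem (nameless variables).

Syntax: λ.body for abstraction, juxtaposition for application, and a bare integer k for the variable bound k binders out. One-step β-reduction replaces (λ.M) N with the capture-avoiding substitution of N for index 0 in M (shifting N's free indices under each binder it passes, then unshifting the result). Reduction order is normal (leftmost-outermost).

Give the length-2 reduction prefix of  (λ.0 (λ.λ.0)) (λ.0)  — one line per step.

Answer: after 2 steps: λ.λ.0

Working:
  start: (λ.0 (λ.λ.0)) (λ.0)
  →1  (λ.0) (λ.λ.0)
  →2  λ.λ.0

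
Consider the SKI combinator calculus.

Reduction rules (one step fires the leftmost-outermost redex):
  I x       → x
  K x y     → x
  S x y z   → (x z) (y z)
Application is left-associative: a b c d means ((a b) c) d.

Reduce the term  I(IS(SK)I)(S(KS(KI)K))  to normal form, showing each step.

  start: I(IS(SK)I)(S(KS(KI)K))
  step 1: IS(SK)I(S(KS(KI)K))
  step 2: S(SK)I(S(KS(KI)K))
  step 3: SK(S(KS(KI)K))(I(S(KS(KI)K)))
  step 4: K(I(S(KS(KI)K)))(S(KS(KI)K)(I(S(KS(KI)K))))
  step 5: I(S(KS(KI)K))
  step 6: S(KS(KI)K)
  step 7: S(SK)

Answer: normal form = S(SK)  (in 7 steps)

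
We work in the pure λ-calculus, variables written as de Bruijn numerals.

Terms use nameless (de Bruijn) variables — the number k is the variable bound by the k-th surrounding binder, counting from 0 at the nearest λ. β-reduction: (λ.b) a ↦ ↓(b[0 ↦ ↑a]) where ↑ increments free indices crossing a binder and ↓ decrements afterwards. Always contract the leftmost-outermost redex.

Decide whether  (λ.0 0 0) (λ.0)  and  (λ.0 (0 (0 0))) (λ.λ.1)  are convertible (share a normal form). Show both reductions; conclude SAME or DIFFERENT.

Term A:
  start: (λ.0 0 0) (λ.0)
  →1  (λ.0) (λ.0) (λ.0)
  →2  (λ.0) (λ.0)
  →3  λ.0

Term B:
  start: (λ.0 (0 (0 0))) (λ.λ.1)
  →1  (λ.λ.1) ((λ.λ.1) ((λ.λ.1) (λ.λ.1)))
  →2  λ.(λ.λ.1) ((λ.λ.1) (λ.λ.1))
  →3  λ.λ.(λ.λ.1) (λ.λ.1)
  →4  λ.λ.λ.λ.λ.1

Answer: DIFFERENT — A ⇓ λ.0, B ⇓ λ.λ.λ.λ.λ.1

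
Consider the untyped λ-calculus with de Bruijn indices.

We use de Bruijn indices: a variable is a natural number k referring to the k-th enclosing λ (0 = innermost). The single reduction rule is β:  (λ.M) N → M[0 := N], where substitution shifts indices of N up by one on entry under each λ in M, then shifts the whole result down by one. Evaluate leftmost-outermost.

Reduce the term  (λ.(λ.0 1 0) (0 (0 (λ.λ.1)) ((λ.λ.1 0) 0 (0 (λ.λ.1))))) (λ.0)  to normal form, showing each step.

  start: (λ.(λ.0 1 0) (0 (0 (λ.λ.1)) ((λ.λ.1 0) 0 (0 (λ.λ.1))))) (λ.0)
  →1  (λ.0 (λ.0) 0) ((λ.0) ((λ.0) (λ.λ.1)) ((λ.λ.1 0) (λ.0) ((λ.0) (λ.λ.1))))
  →2  (λ.0) ((λ.0) (λ.λ.1)) ((λ.λ.1 0) (λ.0) ((λ.0) (λ.λ.1))) (λ.0) ((λ.0) ((λ.0) (λ.λ.1)) ((λ.λ.1 0) (λ.0) ((λ.0) (λ.λ.1))))
  →3  (λ.0) (λ.λ.1) ((λ.λ.1 0) (λ.0) ((λ.0) (λ.λ.1))) (λ.0) ((λ.0) ((λ.0) (λ.λ.1)) ((λ.λ.1 0) (λ.0) ((λ.0) (λ.λ.1))))
  →4  (λ.λ.1) ((λ.λ.1 0) (λ.0) ((λ.0) (λ.λ.1))) (λ.0) ((λ.0) ((λ.0) (λ.λ.1)) ((λ.λ.1 0) (λ.0) ((λ.0) (λ.λ.1))))
  →5  (λ.(λ.λ.1 0) (λ.0) ((λ.0) (λ.λ.1))) (λ.0) ((λ.0) ((λ.0) (λ.λ.1)) ((λ.λ.1 0) (λ.0) ((λ.0) (λ.λ.1))))
  →6  (λ.λ.1 0) (λ.0) ((λ.0) (λ.λ.1)) ((λ.0) ((λ.0) (λ.λ.1)) ((λ.λ.1 0) (λ.0) ((λ.0) (λ.λ.1))))
  →7  (λ.(λ.0) 0) ((λ.0) (λ.λ.1)) ((λ.0) ((λ.0) (λ.λ.1)) ((λ.λ.1 0) (λ.0) ((λ.0) (λ.λ.1))))
  →8  (λ.0) ((λ.0) (λ.λ.1)) ((λ.0) ((λ.0) (λ.λ.1)) ((λ.λ.1 0) (λ.0) ((λ.0) (λ.λ.1))))
  →9  (λ.0) (λ.λ.1) ((λ.0) ((λ.0) (λ.λ.1)) ((λ.λ.1 0) (λ.0) ((λ.0) (λ.λ.1))))
  →10  (λ.λ.1) ((λ.0) ((λ.0) (λ.λ.1)) ((λ.λ.1 0) (λ.0) ((λ.0) (λ.λ.1))))
  →11  λ.(λ.0) ((λ.0) (λ.λ.1)) ((λ.λ.1 0) (λ.0) ((λ.0) (λ.λ.1)))
  →12  λ.(λ.0) (λ.λ.1) ((λ.λ.1 0) (λ.0) ((λ.0) (λ.λ.1)))
  →13  λ.(λ.λ.1) ((λ.λ.1 0) (λ.0) ((λ.0) (λ.λ.1)))
  →14  λ.λ.(λ.λ.1 0) (λ.0) ((λ.0) (λ.λ.1))
  →15  λ.λ.(λ.(λ.0) 0) ((λ.0) (λ.λ.1))
  →16  λ.λ.(λ.0) ((λ.0) (λ.λ.1))
  →17  λ.λ.(λ.0) (λ.λ.1)
  →18  λ.λ.λ.λ.1

Answer: normal form = λ.λ.λ.λ.1  (in 18 steps)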